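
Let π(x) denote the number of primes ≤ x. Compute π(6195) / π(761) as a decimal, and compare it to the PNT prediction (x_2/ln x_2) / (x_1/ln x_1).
π(6195)/π(761) = 804/135 ≈ 5.9556;  PNT prediction ≈ 6.1856.

π(761) = 135 and π(6195) = 804, so π(6195)/π(761) ≈ 5.9556. The PNT-predicted ratio is (6195/ln(6195)) / (761/ln(761)) ≈ 6.1856. The two agree to within a few percent, as expected.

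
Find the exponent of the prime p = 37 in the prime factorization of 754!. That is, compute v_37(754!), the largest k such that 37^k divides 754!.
v_37(754!) = 20

Legendre's formula: v_p(n!) = Σ_{k ≥ 1} ⌊n / p^k⌋. For p = 37, n = 754, the terms are:
  ⌊754/37^1⌋ = ⌊754/37⌋ = 20
(the next term ⌊754/37^2⌋ = 0, terminating the sum). Summing: v_37(754!) = 20 = 20.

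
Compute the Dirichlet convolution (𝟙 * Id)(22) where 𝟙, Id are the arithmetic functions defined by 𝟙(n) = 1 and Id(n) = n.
(𝟙 * Id)(22) = 36

Divisors of 22: [1, 2, 11, 22]. For each d | 22:
  d = 1: 𝟙(1) · Id(22/1) = 1 · 22 = 22
  d = 2: 𝟙(2) · Id(22/2) = 1 · 11 = 11
  d = 11: 𝟙(11) · Id(22/11) = 1 · 2 = 2
  d = 22: 𝟙(22) · Id(22/22) = 1 · 1 = 1
Summing: (𝟙 * Id)(22) = 22 + 11 + 2 + 1 = 36.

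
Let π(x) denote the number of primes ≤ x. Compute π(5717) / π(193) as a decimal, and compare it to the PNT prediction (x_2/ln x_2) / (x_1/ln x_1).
π(5717)/π(193) = 753/44 ≈ 17.1136;  PNT prediction ≈ 18.0195.

π(193) = 44 and π(5717) = 753, so π(5717)/π(193) ≈ 17.1136. The PNT-predicted ratio is (5717/ln(5717)) / (193/ln(193)) ≈ 18.0195. The two agree to within a few percent, as expected.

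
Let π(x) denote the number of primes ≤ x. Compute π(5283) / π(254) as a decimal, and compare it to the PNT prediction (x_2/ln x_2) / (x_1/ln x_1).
π(5283)/π(254) = 701/54 ≈ 12.9815;  PNT prediction ≈ 13.4355.

π(254) = 54 and π(5283) = 701, so π(5283)/π(254) ≈ 12.9815. The PNT-predicted ratio is (5283/ln(5283)) / (254/ln(254)) ≈ 13.4355. The two agree to within a few percent, as expected.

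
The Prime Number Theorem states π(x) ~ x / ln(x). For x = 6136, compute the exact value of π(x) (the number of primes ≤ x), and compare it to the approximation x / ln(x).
π(6136) = 800;  x/ln(x) ≈ 703.51;  relative error ≈ 12.06%.

Directly count primes up to 6136: π(6136) = 800. The PNT approximation gives 6136/ln(6136) ≈ 6136/8.72193 ≈ 703.51. Relative error (π(x) − x/ln(x)) / π(x) ≈ 12.06%; the approximation is known to undercount slightly (Li(x) is a better estimate).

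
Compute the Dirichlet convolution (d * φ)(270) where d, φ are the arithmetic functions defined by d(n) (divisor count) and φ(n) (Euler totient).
(d * φ)(270) = 720

Divisors of 270: [1, 2, 3, 5, 6, 9, 10, 15, 18, 27, 30, 45, 54, 90, 135, 270]. For each d | 270:
  d = 1: d(1) · φ(270/1) = 1 · 72 = 72
  d = 2: d(2) · φ(270/2) = 2 · 72 = 144
  d = 3: d(3) · φ(270/3) = 2 · 24 = 48
  d = 5: d(5) · φ(270/5) = 2 · 18 = 36
  d = 6: d(6) · φ(270/6) = 4 · 24 = 96
  d = 9: d(9) · φ(270/9) = 3 · 8 = 24
  d = 10: d(10) · φ(270/10) = 4 · 18 = 72
  d = 15: d(15) · φ(270/15) = 4 · 6 = 24
  d = 18: d(18) · φ(270/18) = 6 · 8 = 48
  d = 27: d(27) · φ(270/27) = 4 · 4 = 16
  d = 30: d(30) · φ(270/30) = 8 · 6 = 48
  d = 45: d(45) · φ(270/45) = 6 · 2 = 12
  d = 54: d(54) · φ(270/54) = 8 · 4 = 32
  d = 90: d(90) · φ(270/90) = 12 · 2 = 24
  d = 135: d(135) · φ(270/135) = 8 · 1 = 8
  d = 270: d(270) · φ(270/270) = 16 · 1 = 16
Summing: (d * φ)(270) = 72 + 144 + 48 + 36 + 96 + 24 + 72 + 24 + 48 + 16 + 48 + 12 + 32 + 24 + 8 + 16 = 720.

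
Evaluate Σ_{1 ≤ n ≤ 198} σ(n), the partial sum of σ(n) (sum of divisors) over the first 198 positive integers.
Σ_{n ≤ 198} σ(n) = 32379

Compute σ(n) for each 1 ≤ n ≤ 198: σ(1) = 1, σ(2) = 3, σ(3) = 4, σ(4) = 7, σ(5) = 6, σ(6) = 12, σ(7) = 8, σ(8) = 15, σ(9) = 13, σ(10) = 18, σ(11) = 12, σ(12) = 28, σ(13) = 14, σ(14) = 24, σ(15) = 24, σ(16) = 31, σ(17) = 18, σ(18) = 39, σ(19) = 20, σ(20) = 42, σ(21) = 32, σ(22) = 36, σ(23) = 24, σ(24) = 60, σ(25) = 31, σ(26) = 42, σ(27) = 40, σ(28) = 56, σ(29) = 30, σ(30) = 72, σ(31) = 32, σ(32) = 63, σ(33) = 48, σ(34) = 54, σ(35) = 48, σ(36) = 91, σ(37) = 38, σ(38) = 60, σ(39) = 56, σ(40) = 90, σ(41) = 42, σ(42) = 96, σ(43) = 44, σ(44) = 84, σ(45) = 78, σ(46) = 72, σ(47) = 48, σ(48) = 124, σ(49) = 57, σ(50) = 93, σ(51) = 72, σ(52) = 98, σ(53) = 54, σ(54) = 120, σ(55) = 72, σ(56) = 120, σ(57) = 80, σ(58) = 90, σ(59) = 60, σ(60) = 168, σ(61) = 62, σ(62) = 96, σ(63) = 104, σ(64) = 127, σ(65) = 84, σ(66) = 144, σ(67) = 68, σ(68) = 126, σ(69) = 96, σ(70) = 144, σ(71) = 72, σ(72) = 195, σ(73) = 74, σ(74) = 114, σ(75) = 124, σ(76) = 140, σ(77) = 96, σ(78) = 168, σ(79) = 80, σ(80) = 186, σ(81) = 121, σ(82) = 126, σ(83) = 84, σ(84) = 224, σ(85) = 108, σ(86) = 132, σ(87) = 120, σ(88) = 180, σ(89) = 90, σ(90) = 234, σ(91) = 112, σ(92) = 168, σ(93) = 128, σ(94) = 144, σ(95) = 120, σ(96) = 252, σ(97) = 98, σ(98) = 171, σ(99) = 156, σ(100) = 217, σ(101) = 102, σ(102) = 216, σ(103) = 104, σ(104) = 210, σ(105) = 192, σ(106) = 162, σ(107) = 108, σ(108) = 280, σ(109) = 110, σ(110) = 216, σ(111) = 152, σ(112) = 248, σ(113) = 114, σ(114) = 240, σ(115) = 144, σ(116) = 210, σ(117) = 182, σ(118) = 180, σ(119) = 144, σ(120) = 360, σ(121) = 133, σ(122) = 186, σ(123) = 168, σ(124) = 224, σ(125) = 156, σ(126) = 312, σ(127) = 128, σ(128) = 255, σ(129) = 176, σ(130) = 252, σ(131) = 132, σ(132) = 336, σ(133) = 160, σ(134) = 204, σ(135) = 240, σ(136) = 270, σ(137) = 138, σ(138) = 288, σ(139) = 140, σ(140) = 336, σ(141) = 192, σ(142) = 216, σ(143) = 168, σ(144) = 403, σ(145) = 180, σ(146) = 222, σ(147) = 228, σ(148) = 266, σ(149) = 150, σ(150) = 372, σ(151) = 152, σ(152) = 300, σ(153) = 234, σ(154) = 288, σ(155) = 192, σ(156) = 392, σ(157) = 158, σ(158) = 240, σ(159) = 216, σ(160) = 378, σ(161) = 192, σ(162) = 363, σ(163) = 164, σ(164) = 294, σ(165) = 288, σ(166) = 252, σ(167) = 168, σ(168) = 480, σ(169) = 183, σ(170) = 324, σ(171) = 260, σ(172) = 308, σ(173) = 174, σ(174) = 360, σ(175) = 248, σ(176) = 372, σ(177) = 240, σ(178) = 270, σ(179) = 180, σ(180) = 546, σ(181) = 182, σ(182) = 336, σ(183) = 248, σ(184) = 360, σ(185) = 228, σ(186) = 384, σ(187) = 216, σ(188) = 336, σ(189) = 320, σ(190) = 360, σ(191) = 192, σ(192) = 508, σ(193) = 194, σ(194) = 294, σ(195) = 336, σ(196) = 399, σ(197) = 198, σ(198) = 468. Summing all 198 values: 32379. (Average order: Σ_{n ≤ x} σ(n) ~ (π²/12) x². For x = 198, (π²/12)·198² ≈ 32244.00.)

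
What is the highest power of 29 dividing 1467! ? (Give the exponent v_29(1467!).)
v_29(1467!) = 51

Legendre's formula: v_p(n!) = Σ_{k ≥ 1} ⌊n / p^k⌋. For p = 29, n = 1467, the terms are:
  ⌊1467/29^1⌋ = ⌊1467/29⌋ = 50
  ⌊1467/29^2⌋ = ⌊1467/841⌋ = 1
(the next term ⌊1467/29^3⌋ = 0, terminating the sum). Summing: v_29(1467!) = 50 + 1 = 51.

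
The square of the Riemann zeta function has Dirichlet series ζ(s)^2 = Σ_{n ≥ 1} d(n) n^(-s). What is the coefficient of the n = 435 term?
d(435) = 8

ζ(s)^2 = (Σ 1/m^s)(Σ 1/k^s). The coefficient of 1/n^s in the product is the number of ordered pairs (m, k) with mk = n, which equals d(n). For n = 435, divisors are [1, 3, 5, 15, 29, 87, 145, 435], so d(435) = 8.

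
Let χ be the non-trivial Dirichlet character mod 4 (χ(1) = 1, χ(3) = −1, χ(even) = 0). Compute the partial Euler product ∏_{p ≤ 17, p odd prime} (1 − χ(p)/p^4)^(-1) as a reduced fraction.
∏ = 1355132279576075/1370266988576768

The odd primes p ≤ 17 are [3, 5, 7, 11, 13, 17]. For each, χ(p) = 1 if p ≡ 1 mod 4, χ(p) = −1 if p ≡ 3 mod 4. Taking (1 − χ(p)/p^4)^(-1) = p^4/(p^4 − χ(p)): (1 − (-1)/3^4)^(-1) · (1 − (1)/5^4)^(-1) · (1 − (-1)/7^4)^(-1) · (1 − (-1)/11^4)^(-1) · (1 − (1)/13^4)^(-1) · (1 − (1)/17^4)^(-1) = 1355132279576075/1370266988576768.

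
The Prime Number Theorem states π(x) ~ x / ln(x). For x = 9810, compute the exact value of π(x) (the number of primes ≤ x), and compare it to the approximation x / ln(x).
π(9810) = 1209;  x/ln(x) ≈ 1067.33;  relative error ≈ 11.72%.

Directly count primes up to 9810: π(9810) = 1209. The PNT approximation gives 9810/ln(9810) ≈ 9810/9.19116 ≈ 1067.33. Relative error (π(x) − x/ln(x)) / π(x) ≈ 11.72%; the approximation is known to undercount slightly (Li(x) is a better estimate).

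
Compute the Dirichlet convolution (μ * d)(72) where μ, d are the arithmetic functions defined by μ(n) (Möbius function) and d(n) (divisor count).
(μ * d)(72) = 1

Divisors of 72: [1, 2, 3, 4, 6, 8, 9, 12, 18, 24, 36, 72]. For each d | 72:
  d = 1: μ(1) · d(72/1) = 1 · 12 = 12
  d = 2: μ(2) · d(72/2) = -1 · 9 = -9
  d = 3: μ(3) · d(72/3) = -1 · 8 = -8
  d = 4: μ(4) · d(72/4) = 0 · 6 = 0
  d = 6: μ(6) · d(72/6) = 1 · 6 = 6
  d = 8: μ(8) · d(72/8) = 0 · 3 = 0
  d = 9: μ(9) · d(72/9) = 0 · 4 = 0
  d = 12: μ(12) · d(72/12) = 0 · 4 = 0
  d = 18: μ(18) · d(72/18) = 0 · 3 = 0
  d = 24: μ(24) · d(72/24) = 0 · 2 = 0
  d = 36: μ(36) · d(72/36) = 0 · 2 = 0
  d = 72: μ(72) · d(72/72) = 0 · 1 = 0
Summing: (μ * d)(72) = 12 + -9 + -8 + 0 + 6 + 0 + 0 + 0 + 0 + 0 + 0 + 0 = 1.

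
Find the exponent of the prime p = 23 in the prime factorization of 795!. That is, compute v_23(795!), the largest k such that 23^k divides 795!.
v_23(795!) = 35

Legendre's formula: v_p(n!) = Σ_{k ≥ 1} ⌊n / p^k⌋. For p = 23, n = 795, the terms are:
  ⌊795/23^1⌋ = ⌊795/23⌋ = 34
  ⌊795/23^2⌋ = ⌊795/529⌋ = 1
(the next term ⌊795/23^3⌋ = 0, terminating the sum). Summing: v_23(795!) = 34 + 1 = 35.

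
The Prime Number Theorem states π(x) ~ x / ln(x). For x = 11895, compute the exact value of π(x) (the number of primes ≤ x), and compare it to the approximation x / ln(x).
π(11895) = 1424;  x/ln(x) ≈ 1267.60;  relative error ≈ 10.98%.

Directly count primes up to 11895: π(11895) = 1424. The PNT approximation gives 11895/ln(11895) ≈ 11895/9.38387 ≈ 1267.60. Relative error (π(x) − x/ln(x)) / π(x) ≈ 10.98%; the approximation is known to undercount slightly (Li(x) is a better estimate).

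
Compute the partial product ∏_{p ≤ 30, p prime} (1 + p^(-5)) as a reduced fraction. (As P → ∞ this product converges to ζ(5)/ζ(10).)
∏ = 2143075389528162713968986788334938112/2068810478153744602820429018632510465

The primes p ≤ 30 are [2, 3, 5, 7, 11, 13, 17, 19, 23, 29]. For each, (1 + 1/p^5) = (p^5 + 1)/p^5. Multiplying these fractions over p ∈ [2, 3, 5, 7, 11, 13, 17, 19, 23, 29] gives 2143075389528162713968986788334938112/2068810478153744602820429018632510465. (In the limit P → ∞ this tends to ζ(5)/ζ(10).)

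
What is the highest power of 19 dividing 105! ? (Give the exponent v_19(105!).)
v_19(105!) = 5

Legendre's formula: v_p(n!) = Σ_{k ≥ 1} ⌊n / p^k⌋. For p = 19, n = 105, the terms are:
  ⌊105/19^1⌋ = ⌊105/19⌋ = 5
(the next term ⌊105/19^2⌋ = 0, terminating the sum). Summing: v_19(105!) = 5 = 5.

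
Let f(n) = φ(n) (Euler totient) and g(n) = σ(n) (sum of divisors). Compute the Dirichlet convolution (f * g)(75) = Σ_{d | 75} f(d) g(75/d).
(φ * σ)(75) = 450

Divisors of 75: [1, 3, 5, 15, 25, 75]. For each d | 75:
  d = 1: φ(1) · σ(75/1) = 1 · 124 = 124
  d = 3: φ(3) · σ(75/3) = 2 · 31 = 62
  d = 5: φ(5) · σ(75/5) = 4 · 24 = 96
  d = 15: φ(15) · σ(75/15) = 8 · 6 = 48
  d = 25: φ(25) · σ(75/25) = 20 · 4 = 80
  d = 75: φ(75) · σ(75/75) = 40 · 1 = 40
Summing: (φ * σ)(75) = 124 + 62 + 96 + 48 + 80 + 40 = 450.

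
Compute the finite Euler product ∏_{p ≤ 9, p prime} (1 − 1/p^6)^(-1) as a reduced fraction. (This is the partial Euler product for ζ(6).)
∏ = 5359375/5268016

The primes p ≤ 9 are [2, 3, 5, 7]. For each prime, (1 − 1/p^6)^(-1) = p^6 / (p^6 − 1). The product is (1 − 1/2^6)^(-1), (1 − 1/3^6)^(-1), (1 − 1/5^6)^(-1), (1 − 1/7^6)^(-1) = ∏ p^6 / (p^6 − 1) = 5359375/5268016.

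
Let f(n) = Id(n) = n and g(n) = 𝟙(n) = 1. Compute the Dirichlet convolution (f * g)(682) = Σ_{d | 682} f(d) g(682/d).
(Id * 𝟙)(682) = 1152

Divisors of 682: [1, 2, 11, 22, 31, 62, 341, 682]. For each d | 682:
  d = 1: Id(1) · 𝟙(682/1) = 1 · 1 = 1
  d = 2: Id(2) · 𝟙(682/2) = 2 · 1 = 2
  d = 11: Id(11) · 𝟙(682/11) = 11 · 1 = 11
  d = 22: Id(22) · 𝟙(682/22) = 22 · 1 = 22
  d = 31: Id(31) · 𝟙(682/31) = 31 · 1 = 31
  d = 62: Id(62) · 𝟙(682/62) = 62 · 1 = 62
  d = 341: Id(341) · 𝟙(682/341) = 341 · 1 = 341
  d = 682: Id(682) · 𝟙(682/682) = 682 · 1 = 682
Summing: (Id * 𝟙)(682) = 1 + 2 + 11 + 22 + 31 + 62 + 341 + 682 = 1152.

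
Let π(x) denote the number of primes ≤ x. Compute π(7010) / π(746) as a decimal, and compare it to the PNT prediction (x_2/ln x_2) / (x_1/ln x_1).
π(7010)/π(746) = 901/132 ≈ 6.8258;  PNT prediction ≈ 7.0194.

π(746) = 132 and π(7010) = 901, so π(7010)/π(746) ≈ 6.8258. The PNT-predicted ratio is (7010/ln(7010)) / (746/ln(746)) ≈ 7.0194. The two agree to within a few percent, as expected.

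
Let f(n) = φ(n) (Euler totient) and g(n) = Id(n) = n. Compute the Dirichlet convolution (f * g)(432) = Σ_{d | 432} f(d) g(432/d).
(φ * Id)(432) = 3888

Divisors of 432: [1, 2, 3, 4, 6, 8, 9, 12, 16, 18, 24, 27, 36, 48, 54, 72, 108, 144, 216, 432]. For each d | 432:
  d = 1: φ(1) · Id(432/1) = 1 · 432 = 432
  d = 2: φ(2) · Id(432/2) = 1 · 216 = 216
  d = 3: φ(3) · Id(432/3) = 2 · 144 = 288
  d = 4: φ(4) · Id(432/4) = 2 · 108 = 216
  d = 6: φ(6) · Id(432/6) = 2 · 72 = 144
  d = 8: φ(8) · Id(432/8) = 4 · 54 = 216
  d = 9: φ(9) · Id(432/9) = 6 · 48 = 288
  d = 12: φ(12) · Id(432/12) = 4 · 36 = 144
  d = 16: φ(16) · Id(432/16) = 8 · 27 = 216
  d = 18: φ(18) · Id(432/18) = 6 · 24 = 144
  d = 24: φ(24) · Id(432/24) = 8 · 18 = 144
  d = 27: φ(27) · Id(432/27) = 18 · 16 = 288
  d = 36: φ(36) · Id(432/36) = 12 · 12 = 144
  d = 48: φ(48) · Id(432/48) = 16 · 9 = 144
  d = 54: φ(54) · Id(432/54) = 18 · 8 = 144
  d = 72: φ(72) · Id(432/72) = 24 · 6 = 144
  d = 108: φ(108) · Id(432/108) = 36 · 4 = 144
  d = 144: φ(144) · Id(432/144) = 48 · 3 = 144
  d = 216: φ(216) · Id(432/216) = 72 · 2 = 144
  d = 432: φ(432) · Id(432/432) = 144 · 1 = 144
Summing: (φ * Id)(432) = 432 + 216 + 288 + 216 + 144 + 216 + 288 + 144 + 216 + 144 + 144 + 288 + 144 + 144 + 144 + 144 + 144 + 144 + 144 + 144 = 3888.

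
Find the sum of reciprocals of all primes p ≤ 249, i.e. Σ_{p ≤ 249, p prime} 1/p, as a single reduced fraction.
Σ 1/p = 506873196134241441348690763593294873492730445394823722837469097176314709804649267964680634478659521/256041159035492609053110100510385311995538591998443060216114576417920917800321526504084465112487730

π(249) = 53, so the primes ≤ 249 are [2, 3, 5, 7, 11, 13, 17, 19, 23, 29, 31, 37, 41, 43, 47, 53, 59, 61, 67, 71, 73, 79, 83, 89, 97, 101, 103, 107, 109, 113, 127, 131, 137, 139, 149, 151, 157, 163, 167, 173, 179, 181, 191, 193, 197, 199, 211, 223, 227, 229, 233, 239, 241]. Summing 1/p over these primes: 506873196134241441348690763593294873492730445394823722837469097176314709804649267964680634478659521/256041159035492609053110100510385311995538591998443060216114576417920917800321526504084465112487730 ≈ 1.9797. Mertens estimate ln ln(249) + 0.2615 ≈ 1.9694.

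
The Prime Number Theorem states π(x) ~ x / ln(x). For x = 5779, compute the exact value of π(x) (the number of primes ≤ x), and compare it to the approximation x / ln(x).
π(5779) = 758;  x/ln(x) ≈ 667.17;  relative error ≈ 11.98%.

Directly count primes up to 5779: π(5779) = 758. The PNT approximation gives 5779/ln(5779) ≈ 5779/8.66199 ≈ 667.17. Relative error (π(x) − x/ln(x)) / π(x) ≈ 11.98%; the approximation is known to undercount slightly (Li(x) is a better estimate).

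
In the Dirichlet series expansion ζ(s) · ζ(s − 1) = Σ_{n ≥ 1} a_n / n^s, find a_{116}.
σ(116) = 210

In the product (Σ m^0/m^s)(Σ k / k^s) = Σ (Σ_{d | n} d) / n^s, the coefficient of 1/n^s is σ(n) = Σ_{d | n} d. For n = 116, divisors are [1, 2, 4, 29, 58, 116]; summing: σ(116) = 210.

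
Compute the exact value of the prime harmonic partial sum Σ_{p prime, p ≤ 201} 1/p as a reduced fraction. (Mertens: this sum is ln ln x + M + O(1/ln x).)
Σ 1/p = 15202313841027497739047080375538859939135227730139536997746371469607707132833646367/7799922041683461553249199106329813876687996789903550945093032474868511536164700810

π(201) = 46, so the primes ≤ 201 are [2, 3, 5, 7, 11, 13, 17, 19, 23, 29, 31, 37, 41, 43, 47, 53, 59, 61, 67, 71, 73, 79, 83, 89, 97, 101, 103, 107, 109, 113, 127, 131, 137, 139, 149, 151, 157, 163, 167, 173, 179, 181, 191, 193, 197, 199]. Summing 1/p over these primes: 15202313841027497739047080375538859939135227730139536997746371469607707132833646367/7799922041683461553249199106329813876687996789903550945093032474868511536164700810 ≈ 1.9490. Mertens estimate ln ln(201) + 0.2615 ≈ 1.9298.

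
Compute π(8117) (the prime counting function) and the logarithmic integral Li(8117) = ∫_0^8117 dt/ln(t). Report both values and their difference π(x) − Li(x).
π(8117) = 1021;  Li(8117) ≈ 1039.42;  π(x) − Li(x) ≈ -18.42.

Direct count of primes ≤ 8117 gives π(8117) = 1021. Numerical evaluation of the logarithmic integral gives Li(8117) ≈ 1039.42. The difference π(x) − Li(x) ≈ -18.42 is typically negative for small/moderate x (Li(x) overestimates), though Littlewood's theorem shows this sign changes infinitely often.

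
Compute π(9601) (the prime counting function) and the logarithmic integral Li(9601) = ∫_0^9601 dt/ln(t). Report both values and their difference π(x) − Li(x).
π(9601) = 1185;  Li(9601) ≈ 1202.72;  π(x) − Li(x) ≈ -17.72.

Direct count of primes ≤ 9601 gives π(9601) = 1185. Numerical evaluation of the logarithmic integral gives Li(9601) ≈ 1202.72. The difference π(x) − Li(x) ≈ -17.72 is typically negative for small/moderate x (Li(x) overestimates), though Littlewood's theorem shows this sign changes infinitely often.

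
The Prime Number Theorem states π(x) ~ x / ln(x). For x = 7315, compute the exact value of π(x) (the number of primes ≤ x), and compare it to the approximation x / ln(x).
π(7315) = 932;  x/ln(x) ≈ 822.12;  relative error ≈ 11.79%.

Directly count primes up to 7315: π(7315) = 932. The PNT approximation gives 7315/ln(7315) ≈ 7315/8.89768 ≈ 822.12. Relative error (π(x) − x/ln(x)) / π(x) ≈ 11.79%; the approximation is known to undercount slightly (Li(x) is a better estimate).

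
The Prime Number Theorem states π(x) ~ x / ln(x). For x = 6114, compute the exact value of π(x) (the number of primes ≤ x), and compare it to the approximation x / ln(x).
π(6114) = 797;  x/ln(x) ≈ 701.28;  relative error ≈ 12.01%.

Directly count primes up to 6114: π(6114) = 797. The PNT approximation gives 6114/ln(6114) ≈ 6114/8.71834 ≈ 701.28. Relative error (π(x) − x/ln(x)) / π(x) ≈ 12.01%; the approximation is known to undercount slightly (Li(x) is a better estimate).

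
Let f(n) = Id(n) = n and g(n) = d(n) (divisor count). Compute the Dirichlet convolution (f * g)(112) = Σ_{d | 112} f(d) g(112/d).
(Id * d)(112) = 513

Divisors of 112: [1, 2, 4, 7, 8, 14, 16, 28, 56, 112]. For each d | 112:
  d = 1: Id(1) · d(112/1) = 1 · 10 = 10
  d = 2: Id(2) · d(112/2) = 2 · 8 = 16
  d = 4: Id(4) · d(112/4) = 4 · 6 = 24
  d = 7: Id(7) · d(112/7) = 7 · 5 = 35
  d = 8: Id(8) · d(112/8) = 8 · 4 = 32
  d = 14: Id(14) · d(112/14) = 14 · 4 = 56
  d = 16: Id(16) · d(112/16) = 16 · 2 = 32
  d = 28: Id(28) · d(112/28) = 28 · 3 = 84
  d = 56: Id(56) · d(112/56) = 56 · 2 = 112
  d = 112: Id(112) · d(112/112) = 112 · 1 = 112
Summing: (Id * d)(112) = 10 + 16 + 24 + 35 + 32 + 56 + 32 + 84 + 112 + 112 = 513.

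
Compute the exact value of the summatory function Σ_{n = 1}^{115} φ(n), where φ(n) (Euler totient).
Σ_{n ≤ 115} φ(n) = 4072

Compute φ(n) for each 1 ≤ n ≤ 115: φ(1) = 1, φ(2) = 1, φ(3) = 2, φ(4) = 2, φ(5) = 4, φ(6) = 2, φ(7) = 6, φ(8) = 4, φ(9) = 6, φ(10) = 4, φ(11) = 10, φ(12) = 4, φ(13) = 12, φ(14) = 6, φ(15) = 8, φ(16) = 8, φ(17) = 16, φ(18) = 6, φ(19) = 18, φ(20) = 8, φ(21) = 12, φ(22) = 10, φ(23) = 22, φ(24) = 8, φ(25) = 20, φ(26) = 12, φ(27) = 18, φ(28) = 12, φ(29) = 28, φ(30) = 8, φ(31) = 30, φ(32) = 16, φ(33) = 20, φ(34) = 16, φ(35) = 24, φ(36) = 12, φ(37) = 36, φ(38) = 18, φ(39) = 24, φ(40) = 16, φ(41) = 40, φ(42) = 12, φ(43) = 42, φ(44) = 20, φ(45) = 24, φ(46) = 22, φ(47) = 46, φ(48) = 16, φ(49) = 42, φ(50) = 20, φ(51) = 32, φ(52) = 24, φ(53) = 52, φ(54) = 18, φ(55) = 40, φ(56) = 24, φ(57) = 36, φ(58) = 28, φ(59) = 58, φ(60) = 16, φ(61) = 60, φ(62) = 30, φ(63) = 36, φ(64) = 32, φ(65) = 48, φ(66) = 20, φ(67) = 66, φ(68) = 32, φ(69) = 44, φ(70) = 24, φ(71) = 70, φ(72) = 24, φ(73) = 72, φ(74) = 36, φ(75) = 40, φ(76) = 36, φ(77) = 60, φ(78) = 24, φ(79) = 78, φ(80) = 32, φ(81) = 54, φ(82) = 40, φ(83) = 82, φ(84) = 24, φ(85) = 64, φ(86) = 42, φ(87) = 56, φ(88) = 40, φ(89) = 88, φ(90) = 24, φ(91) = 72, φ(92) = 44, φ(93) = 60, φ(94) = 46, φ(95) = 72, φ(96) = 32, φ(97) = 96, φ(98) = 42, φ(99) = 60, φ(100) = 40, φ(101) = 100, φ(102) = 32, φ(103) = 102, φ(104) = 48, φ(105) = 48, φ(106) = 52, φ(107) = 106, φ(108) = 36, φ(109) = 108, φ(110) = 40, φ(111) = 72, φ(112) = 48, φ(113) = 112, φ(114) = 36, φ(115) = 88. Summing all 115 values: 4072. (Average order: Σ_{n ≤ x} φ(n) ~ (3/π²) x². For x = 115, (3/π²)·115² ≈ 4019.92.)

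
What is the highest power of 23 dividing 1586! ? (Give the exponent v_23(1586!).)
v_23(1586!) = 70

Legendre's formula: v_p(n!) = Σ_{k ≥ 1} ⌊n / p^k⌋. For p = 23, n = 1586, the terms are:
  ⌊1586/23^1⌋ = ⌊1586/23⌋ = 68
  ⌊1586/23^2⌋ = ⌊1586/529⌋ = 2
(the next term ⌊1586/23^3⌋ = 0, terminating the sum). Summing: v_23(1586!) = 68 + 2 = 70.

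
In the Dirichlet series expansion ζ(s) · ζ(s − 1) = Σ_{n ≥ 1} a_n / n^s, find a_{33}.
σ(33) = 48

In the product (Σ m^0/m^s)(Σ k / k^s) = Σ (Σ_{d | n} d) / n^s, the coefficient of 1/n^s is σ(n) = Σ_{d | n} d. For n = 33, divisors are [1, 3, 11, 33]; summing: σ(33) = 48.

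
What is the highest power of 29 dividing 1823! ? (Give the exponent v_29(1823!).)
v_29(1823!) = 64

Legendre's formula: v_p(n!) = Σ_{k ≥ 1} ⌊n / p^k⌋. For p = 29, n = 1823, the terms are:
  ⌊1823/29^1⌋ = ⌊1823/29⌋ = 62
  ⌊1823/29^2⌋ = ⌊1823/841⌋ = 2
(the next term ⌊1823/29^3⌋ = 0, terminating the sum). Summing: v_29(1823!) = 62 + 2 = 64.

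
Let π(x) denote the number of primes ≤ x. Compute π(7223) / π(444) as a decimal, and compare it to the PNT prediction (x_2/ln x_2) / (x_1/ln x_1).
π(7223)/π(444) = 923/86 ≈ 10.7326;  PNT prediction ≈ 11.1611.

π(444) = 86 and π(7223) = 923, so π(7223)/π(444) ≈ 10.7326. The PNT-predicted ratio is (7223/ln(7223)) / (444/ln(444)) ≈ 11.1611. The two agree to within a few percent, as expected.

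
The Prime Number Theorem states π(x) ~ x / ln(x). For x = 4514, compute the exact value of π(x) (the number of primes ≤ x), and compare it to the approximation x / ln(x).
π(4514) = 612;  x/ln(x) ≈ 536.43;  relative error ≈ 12.35%.

Directly count primes up to 4514: π(4514) = 612. The PNT approximation gives 4514/ln(4514) ≈ 4514/8.41494 ≈ 536.43. Relative error (π(x) − x/ln(x)) / π(x) ≈ 12.35%; the approximation is known to undercount slightly (Li(x) is a better estimate).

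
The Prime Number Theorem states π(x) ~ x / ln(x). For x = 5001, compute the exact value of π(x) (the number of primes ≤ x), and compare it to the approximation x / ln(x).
π(5001) = 669;  x/ln(x) ≈ 587.15;  relative error ≈ 12.23%.

Directly count primes up to 5001: π(5001) = 669. The PNT approximation gives 5001/ln(5001) ≈ 5001/8.51739 ≈ 587.15. Relative error (π(x) − x/ln(x)) / π(x) ≈ 12.23%; the approximation is known to undercount slightly (Li(x) is a better estimate).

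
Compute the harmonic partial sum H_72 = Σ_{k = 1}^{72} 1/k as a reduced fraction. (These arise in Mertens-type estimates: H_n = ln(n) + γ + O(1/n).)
H_72 = 9112469359293533278712889630349/1874681189225708508850515710400

Direct summation: H_72 = 1 + 1/2 + ... + 1/72. The least common denominator is lcm(1, ..., 72) = 5624043567677125526551547131200; over this denominator the numerator is 5624043567677125526551547131200 + 2812021783838562763275773565600 + 1874681189225708508850515710400 + 1406010891919281381637886782800 + 1124808713535425105310309426240 + 937340594612854254425257855200 + 803434795382446503793078161600 + 703005445959640690818943391400 + 624893729741902836283505236800 + 562404356767712552655154713120 + 511276687970647775141049739200 + 468670297306427127212628927600 + 432618735975163502042426702400 + 401717397691223251896539080800 + 374936237845141701770103142080 + 351502722979820345409471695700 + 330826092216301501561855713600 + 312446864870951418141752618400 + 296002293035638185607976164800 + 281202178383856276327577356560 + 267811598460815501264359387200 + 255638343985323887570524869600 + 244523633377266327241371614400 + 234335148653213563606314463800 + 224961742707085021062061885248 + 216309367987581751021213351200 + 208297909913967612094501745600 + 200858698845611625948269540400 + 193932536816452604363846452800 + 187468118922570850885051571040 + 181420760247649210533920875200 + 175751361489910172704735847850 + 170425562656882591713683246400 + 165413046108150750780927856800 + 160686959076489300758615632320 + 156223432435475709070876309200 + 152001177504787176393285057600 + 148001146517819092803988082400 + 144206245325054500680808900800 + 140601089191928138163788678280 + 137171794333588427476867003200 + 133905799230407750632179693600 + 130791710876212221547710398400 + 127819171992661943785262434800 + 124978745948380567256701047360 + 122261816688633163620685807200 + 119660501439938840990458449600 + 117167574326606781803157231900 + 114776399340349500541868308800 + 112480871353542510531030942624 + 110275364072100500520618571200 + 108154683993790875510606675600 + 106114029578813689180217870400 + 104148954956983806047250872800 + 102255337594129555028209947840 + 100429349422805812974134770200 + 98667431011879395202658721600 + 96966268408226302181923226400 + 95322772333510602144941476800 + 93734059461285425442525785520 + 92197435535690582402484379200 + 90710380123824605266960437600 + 89270532820271833754786462400 + 87875680744955086352367923925 + 86523747195032700408485340480 + 85212781328441295856841623200 + 83940948771300380993306673600 + 82706523054075375390463928400 + 81507877792422109080457204800 + 80343479538244650379307816160 + 79211881234889091923261227200 + 78111716217737854535438154600 = 27337408077880599836138668891047, so H_72 = 27337408077880599836138668891047/5624043567677125526551547131200; reducing by gcd(27337408077880599836138668891047, 5624043567677125526551547131200) = 3 gives 9112469359293533278712889630349/1874681189225708508850515710400 ≈ 4.86081. (The PNT-adjacent estimate ln(72) + γ ≈ 4.85388 matches within O(1/n).)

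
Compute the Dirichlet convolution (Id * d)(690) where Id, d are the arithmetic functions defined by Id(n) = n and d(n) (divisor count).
(Id * d)(690) = 3500

Divisors of 690: [1, 2, 3, 5, 6, 10, 15, 23, 30, 46, 69, 115, 138, 230, 345, 690]. For each d | 690:
  d = 1: Id(1) · d(690/1) = 1 · 16 = 16
  d = 2: Id(2) · d(690/2) = 2 · 8 = 16
  d = 3: Id(3) · d(690/3) = 3 · 8 = 24
  d = 5: Id(5) · d(690/5) = 5 · 8 = 40
  d = 6: Id(6) · d(690/6) = 6 · 4 = 24
  d = 10: Id(10) · d(690/10) = 10 · 4 = 40
  d = 15: Id(15) · d(690/15) = 15 · 4 = 60
  d = 23: Id(23) · d(690/23) = 23 · 8 = 184
  d = 30: Id(30) · d(690/30) = 30 · 2 = 60
  d = 46: Id(46) · d(690/46) = 46 · 4 = 184
  d = 69: Id(69) · d(690/69) = 69 · 4 = 276
  d = 115: Id(115) · d(690/115) = 115 · 4 = 460
  d = 138: Id(138) · d(690/138) = 138 · 2 = 276
  d = 230: Id(230) · d(690/230) = 230 · 2 = 460
  d = 345: Id(345) · d(690/345) = 345 · 2 = 690
  d = 690: Id(690) · d(690/690) = 690 · 1 = 690
Summing: (Id * d)(690) = 16 + 16 + 24 + 40 + 24 + 40 + 60 + 184 + 60 + 184 + 276 + 460 + 276 + 460 + 690 + 690 = 3500.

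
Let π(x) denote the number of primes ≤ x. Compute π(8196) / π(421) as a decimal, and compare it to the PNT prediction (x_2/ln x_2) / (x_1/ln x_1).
π(8196)/π(421) = 1028/82 ≈ 12.5366;  PNT prediction ≈ 13.0543.

π(421) = 82 and π(8196) = 1028, so π(8196)/π(421) ≈ 12.5366. The PNT-predicted ratio is (8196/ln(8196)) / (421/ln(421)) ≈ 13.0543. The two agree to within a few percent, as expected.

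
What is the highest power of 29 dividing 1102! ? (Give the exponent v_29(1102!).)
v_29(1102!) = 39

Legendre's formula: v_p(n!) = Σ_{k ≥ 1} ⌊n / p^k⌋. For p = 29, n = 1102, the terms are:
  ⌊1102/29^1⌋ = ⌊1102/29⌋ = 38
  ⌊1102/29^2⌋ = ⌊1102/841⌋ = 1
(the next term ⌊1102/29^3⌋ = 0, terminating the sum). Summing: v_29(1102!) = 38 + 1 = 39.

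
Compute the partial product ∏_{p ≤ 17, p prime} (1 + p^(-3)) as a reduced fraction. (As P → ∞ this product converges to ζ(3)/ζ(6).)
∏ = 163156871808/138140663375

The primes p ≤ 17 are [2, 3, 5, 7, 11, 13, 17]. For each, (1 + 1/p^3) = (p^3 + 1)/p^3. Multiplying these fractions over p ∈ [2, 3, 5, 7, 11, 13, 17] gives 163156871808/138140663375. (In the limit P → ∞ this tends to ζ(3)/ζ(6).)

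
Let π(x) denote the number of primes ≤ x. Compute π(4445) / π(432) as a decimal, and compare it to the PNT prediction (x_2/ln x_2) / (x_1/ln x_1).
π(4445)/π(432) = 603/83 ≈ 7.2651;  PNT prediction ≈ 7.4338.

π(432) = 83 and π(4445) = 603, so π(4445)/π(432) ≈ 7.2651. The PNT-predicted ratio is (4445/ln(4445)) / (432/ln(432)) ≈ 7.4338. The two agree to within a few percent, as expected.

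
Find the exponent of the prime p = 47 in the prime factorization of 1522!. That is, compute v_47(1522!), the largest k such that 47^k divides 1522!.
v_47(1522!) = 32

Legendre's formula: v_p(n!) = Σ_{k ≥ 1} ⌊n / p^k⌋. For p = 47, n = 1522, the terms are:
  ⌊1522/47^1⌋ = ⌊1522/47⌋ = 32
(the next term ⌊1522/47^2⌋ = 0, terminating the sum). Summing: v_47(1522!) = 32 = 32.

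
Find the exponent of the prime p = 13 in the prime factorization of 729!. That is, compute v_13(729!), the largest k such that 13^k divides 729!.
v_13(729!) = 60

Legendre's formula: v_p(n!) = Σ_{k ≥ 1} ⌊n / p^k⌋. For p = 13, n = 729, the terms are:
  ⌊729/13^1⌋ = ⌊729/13⌋ = 56
  ⌊729/13^2⌋ = ⌊729/169⌋ = 4
(the next term ⌊729/13^3⌋ = 0, terminating the sum). Summing: v_13(729!) = 56 + 4 = 60.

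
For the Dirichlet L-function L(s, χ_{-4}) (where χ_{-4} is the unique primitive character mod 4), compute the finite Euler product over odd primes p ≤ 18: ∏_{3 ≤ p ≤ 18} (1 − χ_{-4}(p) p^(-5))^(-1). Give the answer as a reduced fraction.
∏ = 995046576444811700184375/998883930440647295664128

The odd primes p ≤ 18 are [3, 5, 7, 11, 13, 17]. For each, χ(p) = 1 if p ≡ 1 mod 4, χ(p) = −1 if p ≡ 3 mod 4. Taking (1 − χ(p)/p^5)^(-1) = p^5/(p^5 − χ(p)): (1 − (-1)/3^5)^(-1) · (1 − (1)/5^5)^(-1) · (1 − (-1)/7^5)^(-1) · (1 − (-1)/11^5)^(-1) · (1 − (1)/13^5)^(-1) · (1 − (1)/17^5)^(-1) = 995046576444811700184375/998883930440647295664128.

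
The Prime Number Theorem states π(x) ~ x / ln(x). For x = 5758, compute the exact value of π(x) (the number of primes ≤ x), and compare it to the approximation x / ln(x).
π(5758) = 757;  x/ln(x) ≈ 665.02;  relative error ≈ 12.15%.

Directly count primes up to 5758: π(5758) = 757. The PNT approximation gives 5758/ln(5758) ≈ 5758/8.65835 ≈ 665.02. Relative error (π(x) − x/ln(x)) / π(x) ≈ 12.15%; the approximation is known to undercount slightly (Li(x) is a better estimate).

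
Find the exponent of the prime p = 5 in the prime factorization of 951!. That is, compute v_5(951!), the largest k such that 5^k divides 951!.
v_5(951!) = 236

Legendre's formula: v_p(n!) = Σ_{k ≥ 1} ⌊n / p^k⌋. For p = 5, n = 951, the terms are:
  ⌊951/5^1⌋ = ⌊951/5⌋ = 190
  ⌊951/5^2⌋ = ⌊951/25⌋ = 38
  ⌊951/5^3⌋ = ⌊951/125⌋ = 7
  ⌊951/5^4⌋ = ⌊951/625⌋ = 1
(the next term ⌊951/5^5⌋ = 0, terminating the sum). Summing: v_5(951!) = 190 + 38 + 7 + 1 = 236.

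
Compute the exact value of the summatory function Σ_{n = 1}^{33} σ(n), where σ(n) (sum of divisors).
Σ_{n ≤ 33} σ(n) = 905

Compute σ(n) for each 1 ≤ n ≤ 33: σ(1) = 1, σ(2) = 3, σ(3) = 4, σ(4) = 7, σ(5) = 6, σ(6) = 12, σ(7) = 8, σ(8) = 15, σ(9) = 13, σ(10) = 18, σ(11) = 12, σ(12) = 28, σ(13) = 14, σ(14) = 24, σ(15) = 24, σ(16) = 31, σ(17) = 18, σ(18) = 39, σ(19) = 20, σ(20) = 42, σ(21) = 32, σ(22) = 36, σ(23) = 24, σ(24) = 60, σ(25) = 31, σ(26) = 42, σ(27) = 40, σ(28) = 56, σ(29) = 30, σ(30) = 72, σ(31) = 32, σ(32) = 63, σ(33) = 48. Summing all 33 values: 905. (Average order: Σ_{n ≤ x} σ(n) ~ (π²/12) x². For x = 33, (π²/12)·33² ≈ 895.67.)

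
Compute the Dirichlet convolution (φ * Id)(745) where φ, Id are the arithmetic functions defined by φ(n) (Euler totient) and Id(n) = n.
(φ * Id)(745) = 2673

Divisors of 745: [1, 5, 149, 745]. For each d | 745:
  d = 1: φ(1) · Id(745/1) = 1 · 745 = 745
  d = 5: φ(5) · Id(745/5) = 4 · 149 = 596
  d = 149: φ(149) · Id(745/149) = 148 · 5 = 740
  d = 745: φ(745) · Id(745/745) = 592 · 1 = 592
Summing: (φ * Id)(745) = 745 + 596 + 740 + 592 = 2673.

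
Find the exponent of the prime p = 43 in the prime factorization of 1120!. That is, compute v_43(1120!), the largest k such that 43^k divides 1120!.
v_43(1120!) = 26

Legendre's formula: v_p(n!) = Σ_{k ≥ 1} ⌊n / p^k⌋. For p = 43, n = 1120, the terms are:
  ⌊1120/43^1⌋ = ⌊1120/43⌋ = 26
(the next term ⌊1120/43^2⌋ = 0, terminating the sum). Summing: v_43(1120!) = 26 = 26.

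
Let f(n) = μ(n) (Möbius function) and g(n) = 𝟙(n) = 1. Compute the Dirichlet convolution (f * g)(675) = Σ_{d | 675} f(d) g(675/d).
(μ * 𝟙)(675) = 0

Divisors of 675: [1, 3, 5, 9, 15, 25, 27, 45, 75, 135, 225, 675]. For each d | 675:
  d = 1: μ(1) · 𝟙(675/1) = 1 · 1 = 1
  d = 3: μ(3) · 𝟙(675/3) = -1 · 1 = -1
  d = 5: μ(5) · 𝟙(675/5) = -1 · 1 = -1
  d = 9: μ(9) · 𝟙(675/9) = 0 · 1 = 0
  d = 15: μ(15) · 𝟙(675/15) = 1 · 1 = 1
  d = 25: μ(25) · 𝟙(675/25) = 0 · 1 = 0
  d = 27: μ(27) · 𝟙(675/27) = 0 · 1 = 0
  d = 45: μ(45) · 𝟙(675/45) = 0 · 1 = 0
  d = 75: μ(75) · 𝟙(675/75) = 0 · 1 = 0
  d = 135: μ(135) · 𝟙(675/135) = 0 · 1 = 0
  d = 225: μ(225) · 𝟙(675/225) = 0 · 1 = 0
  d = 675: μ(675) · 𝟙(675/675) = 0 · 1 = 0
Summing: (μ * 𝟙)(675) = 1 + -1 + -1 + 0 + 1 + 0 + 0 + 0 + 0 + 0 + 0 + 0 = 0.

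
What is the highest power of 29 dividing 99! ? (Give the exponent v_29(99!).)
v_29(99!) = 3

Legendre's formula: v_p(n!) = Σ_{k ≥ 1} ⌊n / p^k⌋. For p = 29, n = 99, the terms are:
  ⌊99/29^1⌋ = ⌊99/29⌋ = 3
(the next term ⌊99/29^2⌋ = 0, terminating the sum). Summing: v_29(99!) = 3 = 3.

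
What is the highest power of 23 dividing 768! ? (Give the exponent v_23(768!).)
v_23(768!) = 34

Legendre's formula: v_p(n!) = Σ_{k ≥ 1} ⌊n / p^k⌋. For p = 23, n = 768, the terms are:
  ⌊768/23^1⌋ = ⌊768/23⌋ = 33
  ⌊768/23^2⌋ = ⌊768/529⌋ = 1
(the next term ⌊768/23^3⌋ = 0, terminating the sum). Summing: v_23(768!) = 33 + 1 = 34.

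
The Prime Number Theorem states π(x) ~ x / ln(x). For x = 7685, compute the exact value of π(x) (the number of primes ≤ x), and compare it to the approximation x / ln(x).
π(7685) = 974;  x/ln(x) ≈ 858.94;  relative error ≈ 11.81%.

Directly count primes up to 7685: π(7685) = 974. The PNT approximation gives 7685/ln(7685) ≈ 7685/8.94703 ≈ 858.94. Relative error (π(x) − x/ln(x)) / π(x) ≈ 11.81%; the approximation is known to undercount slightly (Li(x) is a better estimate).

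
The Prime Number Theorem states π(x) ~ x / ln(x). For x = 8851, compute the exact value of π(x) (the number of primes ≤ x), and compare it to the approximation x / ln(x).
π(8851) = 1103;  x/ln(x) ≈ 973.89;  relative error ≈ 11.71%.

Directly count primes up to 8851: π(8851) = 1103. The PNT approximation gives 8851/ln(8851) ≈ 8851/9.08829 ≈ 973.89. Relative error (π(x) − x/ln(x)) / π(x) ≈ 11.71%; the approximation is known to undercount slightly (Li(x) is a better estimate).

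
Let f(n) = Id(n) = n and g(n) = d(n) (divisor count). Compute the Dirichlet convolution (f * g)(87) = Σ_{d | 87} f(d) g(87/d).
(Id * d)(87) = 155

Divisors of 87: [1, 3, 29, 87]. For each d | 87:
  d = 1: Id(1) · d(87/1) = 1 · 4 = 4
  d = 3: Id(3) · d(87/3) = 3 · 2 = 6
  d = 29: Id(29) · d(87/29) = 29 · 2 = 58
  d = 87: Id(87) · d(87/87) = 87 · 1 = 87
Summing: (Id * d)(87) = 4 + 6 + 58 + 87 = 155.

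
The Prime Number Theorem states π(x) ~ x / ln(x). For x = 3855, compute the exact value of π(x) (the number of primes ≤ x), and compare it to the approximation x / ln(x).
π(3855) = 535;  x/ln(x) ≈ 466.87;  relative error ≈ 12.73%.

Directly count primes up to 3855: π(3855) = 535. The PNT approximation gives 3855/ln(3855) ≈ 3855/8.25713 ≈ 466.87. Relative error (π(x) − x/ln(x)) / π(x) ≈ 12.73%; the approximation is known to undercount slightly (Li(x) is a better estimate).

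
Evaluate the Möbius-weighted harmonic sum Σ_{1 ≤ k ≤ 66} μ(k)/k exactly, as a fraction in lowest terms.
Σ μ(k)/k = 316998129951549613081/19548063559901161830545

Values of μ(k) for 1 ≤ k ≤ 66: μ(1) = 1, μ(2) = -1, μ(3) = -1, μ(5) = -1, μ(6) = 1, μ(7) = -1, μ(10) = 1, μ(11) = -1, μ(13) = -1, μ(14) = 1, μ(15) = 1, μ(17) = -1, μ(19) = -1, μ(21) = 1, μ(22) = 1, μ(23) = -1, μ(26) = 1, μ(29) = -1, μ(30) = -1, μ(31) = -1, μ(33) = 1, μ(34) = 1, μ(35) = 1, μ(37) = -1, μ(38) = 1, μ(39) = 1, μ(41) = -1, μ(42) = -1, μ(43) = -1, μ(46) = 1, μ(47) = -1, μ(51) = 1, μ(53) = -1, μ(55) = 1, μ(57) = 1, μ(58) = 1, μ(59) = -1, μ(61) = -1, μ(62) = 1, μ(65) = 1, μ(66) = -1, with μ = 0 on non-squarefree integers. Summing μ(k)/k for k where μ(k) ≠ 0 gives 316998129951549613081/19548063559901161830545 ≈ 0.0162. (PNT ⟺ this sum → 0 as n → ∞.)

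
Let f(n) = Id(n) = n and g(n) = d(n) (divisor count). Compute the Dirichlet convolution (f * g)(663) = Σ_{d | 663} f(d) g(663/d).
(Id * d)(663) = 1425

Divisors of 663: [1, 3, 13, 17, 39, 51, 221, 663]. For each d | 663:
  d = 1: Id(1) · d(663/1) = 1 · 8 = 8
  d = 3: Id(3) · d(663/3) = 3 · 4 = 12
  d = 13: Id(13) · d(663/13) = 13 · 4 = 52
  d = 17: Id(17) · d(663/17) = 17 · 4 = 68
  d = 39: Id(39) · d(663/39) = 39 · 2 = 78
  d = 51: Id(51) · d(663/51) = 51 · 2 = 102
  d = 221: Id(221) · d(663/221) = 221 · 2 = 442
  d = 663: Id(663) · d(663/663) = 663 · 1 = 663
Summing: (Id * d)(663) = 8 + 12 + 52 + 68 + 78 + 102 + 442 + 663 = 1425.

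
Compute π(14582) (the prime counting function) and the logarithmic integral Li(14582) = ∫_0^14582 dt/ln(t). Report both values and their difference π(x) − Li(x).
π(14582) = 1708;  Li(14582) ≈ 1733.09;  π(x) − Li(x) ≈ -25.09.

Direct count of primes ≤ 14582 gives π(14582) = 1708. Numerical evaluation of the logarithmic integral gives Li(14582) ≈ 1733.09. The difference π(x) − Li(x) ≈ -25.09 is typically negative for small/moderate x (Li(x) overestimates), though Littlewood's theorem shows this sign changes infinitely often.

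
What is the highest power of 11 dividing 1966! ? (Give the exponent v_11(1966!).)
v_11(1966!) = 195

Legendre's formula: v_p(n!) = Σ_{k ≥ 1} ⌊n / p^k⌋. For p = 11, n = 1966, the terms are:
  ⌊1966/11^1⌋ = ⌊1966/11⌋ = 178
  ⌊1966/11^2⌋ = ⌊1966/121⌋ = 16
  ⌊1966/11^3⌋ = ⌊1966/1331⌋ = 1
(the next term ⌊1966/11^4⌋ = 0, terminating the sum). Summing: v_11(1966!) = 178 + 16 + 1 = 195.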